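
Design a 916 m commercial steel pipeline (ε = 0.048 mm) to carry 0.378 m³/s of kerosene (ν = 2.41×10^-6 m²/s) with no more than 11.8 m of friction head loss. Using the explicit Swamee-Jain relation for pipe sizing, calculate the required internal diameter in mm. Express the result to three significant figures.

Swamee-Jain (Type III): D = 0.66·[ε^1.25·(LQ²/(gh_f))^4.75 + ν·Q^9.4·(L/(gh_f))^5.2]^0.04
LQ²/(gh_f) = 1.131; L/(gh_f) = 7.913
Term 1 = ε^1.25·(…)^4.75 = 7.16×10^-6; Term 2 = ν·Q^9.4·(…)^5.2 = 1.21×10^-5
D = 0.66·(7.16×10^-6 + 1.21×10^-5)^0.04 = 0.4275 m = 427 mm
Check: V = 2.63 m/s, Re = 4.67×10^5, f = 0.01472, h_f = 11.2 m ≈ 11.8 m ✓

D ≈ 427 mm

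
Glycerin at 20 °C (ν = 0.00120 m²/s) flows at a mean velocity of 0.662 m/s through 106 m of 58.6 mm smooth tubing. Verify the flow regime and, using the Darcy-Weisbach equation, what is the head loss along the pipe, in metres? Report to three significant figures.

Re = VD/ν = 0.662·0.05860/0.00120 = 32.3 → laminar (Re < 2300)
f = 64/Re = 1.980
h_f = f(L/D)V²/(2g) = 1.980·(106/0.05860)·0.662²/(2·9.81) = 79.99 m

h_f ≈ 80.0 m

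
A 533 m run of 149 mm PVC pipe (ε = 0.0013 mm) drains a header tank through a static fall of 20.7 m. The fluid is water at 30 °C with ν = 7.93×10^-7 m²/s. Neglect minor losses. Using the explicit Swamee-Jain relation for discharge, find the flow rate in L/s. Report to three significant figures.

Q ≈ 51.4 L/s

Swamee-Jain (Type II): Q = -0.965·√(gD⁵h_f/L)·ln[ε/(3.7D) + √(3.17ν²L/(gD³h_f))]
√(gD⁵h_f/L) = √(9.81·0.149⁵·20.7/533) = 0.005290
ε/(3.7D) = 2.36×10^-6; √(3.17ν²L/(gD³h_f)) = 3.98×10^-5
Q = -0.965·0.005290·ln(4.213×10^-5) = 0.05143 m³/s
Check: V = 2.95 m/s, Re = 5.54×10^5, f = 0.01300, h_f = 20.6 m ≈ 20.7 m ✓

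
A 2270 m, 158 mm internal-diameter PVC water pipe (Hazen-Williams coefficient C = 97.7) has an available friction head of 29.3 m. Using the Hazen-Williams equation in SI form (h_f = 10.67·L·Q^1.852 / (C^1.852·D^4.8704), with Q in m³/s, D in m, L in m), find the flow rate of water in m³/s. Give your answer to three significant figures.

Q ≈ 0.0203 m³/s

Rearranging: Q = [h_f·C^1.852·D^4.8704 / (10.67·L)]^(1/1.852)
Q = [29.3·97.7^1.852·0.158^4.8704 / (10.67·2270)]^0.540 = 0.02029 m³/s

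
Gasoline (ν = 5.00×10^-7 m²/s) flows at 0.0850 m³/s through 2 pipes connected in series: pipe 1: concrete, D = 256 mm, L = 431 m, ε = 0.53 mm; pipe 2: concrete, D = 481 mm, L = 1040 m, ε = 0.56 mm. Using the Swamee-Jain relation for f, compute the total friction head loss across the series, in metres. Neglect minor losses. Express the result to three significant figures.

H ≈ 6.11 m

Pipe 1: V = 1.651 m/s, Re = 8.46×10^5, ε/D = 0.00207, f = 0.02393, h_1 = f(L/D)V²/2g = 5.601 m
Pipe 2: V = 0.4678 m/s, Re = 4.50×10^5, ε/D = 0.00116, f = 0.02110, h_2 = f(L/D)V²/2g = 0.5089 m
Series → Q common, losses add: H = Σh = 6.109 m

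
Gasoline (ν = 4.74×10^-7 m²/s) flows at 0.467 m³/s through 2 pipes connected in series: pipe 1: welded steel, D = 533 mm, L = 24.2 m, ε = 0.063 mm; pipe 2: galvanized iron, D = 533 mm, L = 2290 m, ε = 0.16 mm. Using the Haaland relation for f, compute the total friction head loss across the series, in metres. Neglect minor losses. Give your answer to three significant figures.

Pipe 1: V = 2.093 m/s, Re = 2.35×10^6, ε/D = 1.18×10^-4, f = 0.01296, h_1 = f(L/D)V²/2g = 0.1314 m
Pipe 2: V = 2.093 m/s, Re = 2.35×10^6, ε/D = 3.00×10^-4, f = 0.01525, h_2 = f(L/D)V²/2g = 14.63 m
Series → Q common, losses add: H = Σh = 14.76 m

H ≈ 14.8 m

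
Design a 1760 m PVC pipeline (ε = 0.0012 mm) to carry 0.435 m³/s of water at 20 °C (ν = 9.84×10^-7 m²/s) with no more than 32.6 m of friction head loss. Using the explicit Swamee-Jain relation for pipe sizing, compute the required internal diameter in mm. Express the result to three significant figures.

D ≈ 396 mm

Swamee-Jain (Type III): D = 0.66·[ε^1.25·(LQ²/(gh_f))^4.75 + ν·Q^9.4·(L/(gh_f))^5.2]^0.04
LQ²/(gh_f) = 1.041; L/(gh_f) = 5.503
Term 1 = ε^1.25·(…)^4.75 = 4.82×10^-8; Term 2 = ν·Q^9.4·(…)^5.2 = 2.79×10^-6
D = 0.66·(4.82×10^-8 + 2.79×10^-6)^0.04 = 0.3960 m = 396 mm
Check: V = 3.53 m/s, Re = 1.42×10^6, f = 0.01104, h_f = 31.2 m ≈ 32.6 m ✓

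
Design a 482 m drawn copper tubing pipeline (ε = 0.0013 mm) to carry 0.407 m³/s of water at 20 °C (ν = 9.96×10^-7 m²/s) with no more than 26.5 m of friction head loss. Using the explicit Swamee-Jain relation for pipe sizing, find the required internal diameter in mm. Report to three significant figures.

Swamee-Jain (Type III): D = 0.66·[ε^1.25·(LQ²/(gh_f))^4.75 + ν·Q^9.4·(L/(gh_f))^5.2]^0.04
LQ²/(gh_f) = 0.3071; L/(gh_f) = 1.854
Term 1 = ε^1.25·(…)^4.75 = 1.61×10^-10; Term 2 = ν·Q^9.4·(…)^5.2 = 5.28×10^-9
D = 0.66·(1.61×10^-10 + 5.28×10^-9)^0.04 = 0.3083 m = 308 mm
Check: V = 5.45 m/s, Re = 1.69×10^6, f = 0.01080, h_f = 25.6 m ≈ 26.5 m ✓

D ≈ 308 mm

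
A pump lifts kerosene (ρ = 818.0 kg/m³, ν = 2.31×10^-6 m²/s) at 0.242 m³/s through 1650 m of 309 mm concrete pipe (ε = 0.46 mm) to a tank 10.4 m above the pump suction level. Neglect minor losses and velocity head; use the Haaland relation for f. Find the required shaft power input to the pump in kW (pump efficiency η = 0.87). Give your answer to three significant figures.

V = 4Q/(πD²) = 3.227 m/s; Re = 4.32×10^5; ε/D = 0.00149; f = 0.02218
h_f = f(L/D)V²/2g = 62.88 m
Total head H = z + h_f = 10.4 + 62.88 = 73.28 m
P_hyd = ρgQH = 818.0·9.81·0.242·73.28 = 142.3 kW
P_shaft = P_hyd/η = 142.3/0.87 = 163.6 kW

P_shaft ≈ 164 kW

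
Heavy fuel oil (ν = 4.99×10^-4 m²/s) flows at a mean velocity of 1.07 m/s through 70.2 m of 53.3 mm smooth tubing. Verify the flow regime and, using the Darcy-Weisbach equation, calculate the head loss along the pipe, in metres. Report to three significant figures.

h_f ≈ 43.0 m

Re = VD/ν = 1.07·0.05330/4.99×10^-4 = 114 → laminar (Re < 2300)
f = 64/Re = 0.5600
h_f = f(L/D)V²/(2g) = 0.5600·(70.2/0.05330)·1.07²/(2·9.81) = 43.04 m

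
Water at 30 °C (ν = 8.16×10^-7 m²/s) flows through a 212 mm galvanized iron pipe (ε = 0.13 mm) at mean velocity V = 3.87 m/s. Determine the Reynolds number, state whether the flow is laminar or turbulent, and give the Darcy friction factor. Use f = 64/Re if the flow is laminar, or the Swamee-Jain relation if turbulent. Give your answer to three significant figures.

Re ≈ 1.01×10^6; turbulent; f ≈ 0.0180

Re = VD/ν = 3.870·0.212/8.16×10^-7 = 1.01×10^6
Re > 4000 → turbulent; ε/D = 6.13×10^-4
Swamee-Jain: f = 0.01802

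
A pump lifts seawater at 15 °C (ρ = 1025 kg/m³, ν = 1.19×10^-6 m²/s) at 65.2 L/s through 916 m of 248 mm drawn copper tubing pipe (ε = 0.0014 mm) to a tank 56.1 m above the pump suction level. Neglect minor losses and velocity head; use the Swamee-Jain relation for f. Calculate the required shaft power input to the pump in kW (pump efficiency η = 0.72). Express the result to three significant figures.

V = 4Q/(πD²) = 1.350 m/s; Re = 2.81×10^5; ε/D = 5.65×10^-6; f = 0.01461
h_f = f(L/D)V²/2g = 5.012 m
Total head H = z + h_f = 56.1 + 5.012 = 61.11 m
P_hyd = ρgQH = 1025·9.81·0.0652·61.11 = 40.07 kW
P_shaft = P_hyd/η = 40.07/0.72 = 55.65 kW

P_shaft ≈ 55.6 kW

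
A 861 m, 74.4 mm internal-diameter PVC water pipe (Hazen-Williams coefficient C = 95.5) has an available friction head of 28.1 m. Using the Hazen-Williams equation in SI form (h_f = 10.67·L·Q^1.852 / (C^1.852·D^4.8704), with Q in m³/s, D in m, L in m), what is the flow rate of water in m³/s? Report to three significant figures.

Q ≈ 0.00452 m³/s

Rearranging: Q = [h_f·C^1.852·D^4.8704 / (10.67·L)]^(1/1.852)
Q = [28.1·95.5^1.852·0.0744^4.8704 / (10.67·861)]^0.540 = 0.004516 m³/s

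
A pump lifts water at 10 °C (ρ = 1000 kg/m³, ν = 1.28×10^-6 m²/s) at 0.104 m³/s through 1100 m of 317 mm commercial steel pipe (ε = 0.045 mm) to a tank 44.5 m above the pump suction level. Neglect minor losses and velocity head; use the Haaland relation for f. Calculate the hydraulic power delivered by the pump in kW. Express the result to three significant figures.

P_hyd ≈ 50.2 kW

V = 4Q/(πD²) = 1.318 m/s; Re = 3.26×10^5; ε/D = 1.42×10^-4; f = 0.01543
h_f = f(L/D)V²/2g = 4.738 m
Total head H = z + h_f = 44.5 + 4.738 = 49.24 m
P_hyd = ρgQH = 1000·9.81·0.104·49.24 = 50.23 kW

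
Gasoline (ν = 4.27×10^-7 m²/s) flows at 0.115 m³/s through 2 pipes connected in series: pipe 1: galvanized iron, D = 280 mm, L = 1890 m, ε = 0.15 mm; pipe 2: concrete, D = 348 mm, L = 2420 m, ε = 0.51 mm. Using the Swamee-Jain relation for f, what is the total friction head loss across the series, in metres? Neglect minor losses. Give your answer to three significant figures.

H ≈ 32.3 m

Pipe 1: V = 1.868 m/s, Re = 1.22×10^6, ε/D = 5.36×10^-4, f = 0.01744, h_1 = f(L/D)V²/2g = 20.93 m
Pipe 2: V = 1.209 m/s, Re = 9.85×10^5, ε/D = 0.00147, f = 0.02191, h_2 = f(L/D)V²/2g = 11.35 m
Series → Q common, losses add: H = Σh = 32.29 m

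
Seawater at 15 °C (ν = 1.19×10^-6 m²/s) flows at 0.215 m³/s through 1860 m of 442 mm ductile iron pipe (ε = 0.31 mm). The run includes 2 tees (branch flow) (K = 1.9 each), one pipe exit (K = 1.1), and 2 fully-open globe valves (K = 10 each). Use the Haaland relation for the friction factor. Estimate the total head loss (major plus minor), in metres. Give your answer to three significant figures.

V = 4Q/(πD²) = 1.401 m/s; V²/2g = 0.1001 m
Re = 5.20×10^5, ε/D = 7.01×10^-4 → f = 0.01872 (Haaland)
Major: h_f = f(L/D)·V²/2g = 0.01872·4208·0.1001 = 7.885 m
Minor: ΣK = 24.9; h_m = ΣK·V²/2g = 2.492 m
Total H_L = 7.885 + 2.492 = 10.38 m

H_L ≈ 10.4 m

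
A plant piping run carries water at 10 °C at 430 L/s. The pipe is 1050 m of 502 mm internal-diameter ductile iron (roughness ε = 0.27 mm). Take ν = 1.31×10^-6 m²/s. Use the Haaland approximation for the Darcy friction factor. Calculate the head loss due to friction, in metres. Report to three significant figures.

h_f ≈ 8.81 m

V = 4Q/(πD²) = 4·0.430/(π·0.502²) = 2.173 m/s
Re = VD/ν = 2.173·0.502/1.31×10^-6 = 8.33×10^5 → turbulent
ε/D = 0.27/502 = 5.38×10^-4
Haaland: f = 0.01751
h_f = f(L/D)V²/(2g) = 0.01751·(1050/0.502)·2.173²/(2·9.81) = 8.810 m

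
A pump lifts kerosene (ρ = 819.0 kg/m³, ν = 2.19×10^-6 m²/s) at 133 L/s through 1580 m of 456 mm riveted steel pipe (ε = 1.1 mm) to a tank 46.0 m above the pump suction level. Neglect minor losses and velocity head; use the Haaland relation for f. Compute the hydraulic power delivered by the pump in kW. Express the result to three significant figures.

V = 4Q/(πD²) = 0.8144 m/s; Re = 1.70×10^5; ε/D = 0.00241; f = 0.02550
h_f = f(L/D)V²/2g = 2.986 m
Total head H = z + h_f = 46.0 + 2.986 = 48.99 m
P_hyd = ρgQH = 819.0·9.81·0.133·48.99 = 52.35 kW

P_hyd ≈ 52.3 kW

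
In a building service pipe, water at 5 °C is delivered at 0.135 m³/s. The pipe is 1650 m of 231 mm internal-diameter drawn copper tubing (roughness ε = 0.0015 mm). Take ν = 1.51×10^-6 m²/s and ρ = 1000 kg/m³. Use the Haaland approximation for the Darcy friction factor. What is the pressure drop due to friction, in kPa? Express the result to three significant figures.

V = 4Q/(πD²) = 4·0.135/(π·0.231²) = 3.221 m/s
Re = VD/ν = 3.221·0.231/1.51×10^-6 = 4.93×10^5 → turbulent
ε/D = 0.0015/231 = 6.49×10^-6
Haaland: f = 0.01317
h_f = f(L/D)V²/(2g) = 0.01317·(1650/0.231)·3.221²/(2·9.81) = 49.74 m
Δp = ρg·h_f = 1000·9.81·49.74 = 488.0 kPa

Δp ≈ 488 kPa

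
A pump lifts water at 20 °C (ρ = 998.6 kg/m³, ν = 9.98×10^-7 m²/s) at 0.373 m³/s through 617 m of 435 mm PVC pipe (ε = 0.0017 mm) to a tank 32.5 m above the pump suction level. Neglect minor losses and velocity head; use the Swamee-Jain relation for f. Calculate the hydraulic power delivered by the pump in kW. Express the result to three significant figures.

V = 4Q/(πD²) = 2.510 m/s; Re = 1.09×10^6; ε/D = 3.91×10^-6; f = 0.01154
h_f = f(L/D)V²/2g = 5.254 m
Total head H = z + h_f = 32.5 + 5.254 = 37.75 m
P_hyd = ρgQH = 998.6·9.81·0.373·37.75 = 138.0 kW

P_hyd ≈ 138 kW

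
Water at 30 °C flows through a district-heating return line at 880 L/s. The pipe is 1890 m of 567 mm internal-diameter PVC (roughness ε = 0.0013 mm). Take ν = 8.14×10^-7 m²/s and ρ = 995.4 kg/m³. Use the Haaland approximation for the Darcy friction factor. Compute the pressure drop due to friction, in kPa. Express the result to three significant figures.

Δp ≈ 204 kPa

V = 4Q/(πD²) = 4·0.880/(π·0.567²) = 3.485 m/s
Re = VD/ν = 3.485·0.567/8.14×10^-7 = 2.43×10^6 → turbulent
ε/D = 0.0013/567 = 2.29×10^-6
Haaland: f = 0.01010
h_f = f(L/D)V²/(2g) = 0.01010·(1890/0.567)·3.485²/(2·9.81) = 20.85 m
Δp = ρg·h_f = 995.4·9.81·20.85 = 203.6 kPa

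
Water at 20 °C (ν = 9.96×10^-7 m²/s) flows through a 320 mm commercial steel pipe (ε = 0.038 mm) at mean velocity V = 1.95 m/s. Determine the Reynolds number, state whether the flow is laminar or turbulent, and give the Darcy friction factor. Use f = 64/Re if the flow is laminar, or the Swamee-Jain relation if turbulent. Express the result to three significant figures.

Re ≈ 6.27×10^5; turbulent; f ≈ 0.0143

Re = VD/ν = 1.950·0.320/9.96×10^-7 = 6.27×10^5
Re > 4000 → turbulent; ε/D = 1.19×10^-4
Swamee-Jain: f = 0.01435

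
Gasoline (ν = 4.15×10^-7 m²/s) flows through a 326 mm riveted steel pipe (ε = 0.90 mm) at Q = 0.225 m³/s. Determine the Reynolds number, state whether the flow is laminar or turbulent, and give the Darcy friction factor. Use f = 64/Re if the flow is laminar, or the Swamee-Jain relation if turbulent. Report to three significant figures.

Re ≈ 2.12×10^6; turbulent; f ≈ 0.0257

V = 4Q/(πD²) = 2.696 m/s
Re = VD/ν = 2.696·0.326/4.15×10^-7 = 2.12×10^6
Re > 4000 → turbulent; ε/D = 0.00276
Swamee-Jain: f = 0.02567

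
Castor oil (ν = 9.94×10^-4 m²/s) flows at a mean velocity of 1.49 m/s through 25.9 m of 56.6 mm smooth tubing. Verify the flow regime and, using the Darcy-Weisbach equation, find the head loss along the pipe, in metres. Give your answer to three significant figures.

Re = VD/ν = 1.49·0.05660/9.94×10^-4 = 84.8 → laminar (Re < 2300)
f = 64/Re = 0.7543
h_f = f(L/D)V²/(2g) = 0.7543·(25.9/0.05660)·1.49²/(2·9.81) = 39.06 m

h_f ≈ 39.1 m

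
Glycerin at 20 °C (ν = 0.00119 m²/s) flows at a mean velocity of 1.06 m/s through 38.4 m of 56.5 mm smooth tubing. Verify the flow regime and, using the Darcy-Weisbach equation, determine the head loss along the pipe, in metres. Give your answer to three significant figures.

h_f ≈ 49.5 m

Re = VD/ν = 1.06·0.05650/0.00119 = 50.3 → laminar (Re < 2300)
f = 64/Re = 1.272
h_f = f(L/D)V²/(2g) = 1.272·(38.4/0.05650)·1.06²/(2·9.81) = 49.50 m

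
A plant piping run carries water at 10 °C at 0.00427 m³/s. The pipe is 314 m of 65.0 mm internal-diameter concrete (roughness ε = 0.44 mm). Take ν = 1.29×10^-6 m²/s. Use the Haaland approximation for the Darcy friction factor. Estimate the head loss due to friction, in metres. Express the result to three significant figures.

V = 4Q/(πD²) = 4·0.00427/(π·0.0650²) = 1.287 m/s
Re = VD/ν = 1.287·0.0650/1.29×10^-6 = 6.48×10^4 → turbulent
ε/D = 0.44/65.0 = 0.00677
Haaland: f = 0.03450
h_f = f(L/D)V²/(2g) = 0.03450·(314/0.0650)·1.287²/(2·9.81) = 14.07 m

h_f ≈ 14.1 m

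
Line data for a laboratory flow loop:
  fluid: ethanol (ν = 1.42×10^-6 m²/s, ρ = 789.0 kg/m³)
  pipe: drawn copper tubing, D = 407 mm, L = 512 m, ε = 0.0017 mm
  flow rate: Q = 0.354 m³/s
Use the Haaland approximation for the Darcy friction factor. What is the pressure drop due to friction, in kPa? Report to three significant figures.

Δp ≈ 44.6 kPa

V = 4Q/(πD²) = 4·0.354/(π·0.407²) = 2.721 m/s
Re = VD/ν = 2.721·0.407/1.42×10^-6 = 7.80×10^5 → turbulent
ε/D = 0.0017/407 = 4.18×10^-6
Haaland: f = 0.01215
h_f = f(L/D)V²/(2g) = 0.01215·(512/0.407)·2.721²/(2·9.81) = 5.765 m
Δp = ρg·h_f = 789.0·9.81·5.765 = 44.63 kPa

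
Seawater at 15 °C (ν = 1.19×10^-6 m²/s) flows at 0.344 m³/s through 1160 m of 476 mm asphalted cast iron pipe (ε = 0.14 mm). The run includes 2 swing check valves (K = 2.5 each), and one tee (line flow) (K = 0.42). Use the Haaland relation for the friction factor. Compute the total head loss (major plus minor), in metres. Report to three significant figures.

V = 4Q/(πD²) = 1.933 m/s; V²/2g = 0.1905 m
Re = 7.73×10^5, ε/D = 2.94×10^-4 → f = 0.01572 (Haaland)
Major: h_f = f(L/D)·V²/2g = 0.01572·2437·0.1905 = 7.296 m
Minor: ΣK = 5.42; h_m = ΣK·V²/2g = 1.032 m
Total H_L = 7.296 + 1.032 = 8.329 m

H_L ≈ 8.33 m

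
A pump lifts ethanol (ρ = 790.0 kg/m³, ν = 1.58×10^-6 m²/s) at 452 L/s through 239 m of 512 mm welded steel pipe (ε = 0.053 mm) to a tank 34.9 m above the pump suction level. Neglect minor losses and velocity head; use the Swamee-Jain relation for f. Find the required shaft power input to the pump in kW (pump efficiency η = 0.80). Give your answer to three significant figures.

P_shaft ≈ 160 kW

V = 4Q/(πD²) = 2.195 m/s; Re = 7.11×10^5; ε/D = 1.04×10^-4; f = 0.01398
h_f = f(L/D)V²/2g = 1.603 m
Total head H = z + h_f = 34.9 + 1.603 = 36.50 m
P_hyd = ρgQH = 790.0·9.81·0.452·36.50 = 127.9 kW
P_shaft = P_hyd/η = 127.9/0.80 = 159.8 kW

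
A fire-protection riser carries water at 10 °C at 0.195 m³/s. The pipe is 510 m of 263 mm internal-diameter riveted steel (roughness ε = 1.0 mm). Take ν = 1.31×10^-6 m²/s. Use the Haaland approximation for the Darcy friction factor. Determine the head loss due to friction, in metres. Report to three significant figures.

V = 4Q/(πD²) = 4·0.195/(π·0.263²) = 3.589 m/s
Re = VD/ν = 3.589·0.263/1.31×10^-6 = 7.21×10^5 → turbulent
ε/D = 1.0/263 = 0.00380
Haaland: f = 0.02820
h_f = f(L/D)V²/(2g) = 0.02820·(510/0.263)·3.589²/(2·9.81) = 35.91 m

h_f ≈ 35.9 m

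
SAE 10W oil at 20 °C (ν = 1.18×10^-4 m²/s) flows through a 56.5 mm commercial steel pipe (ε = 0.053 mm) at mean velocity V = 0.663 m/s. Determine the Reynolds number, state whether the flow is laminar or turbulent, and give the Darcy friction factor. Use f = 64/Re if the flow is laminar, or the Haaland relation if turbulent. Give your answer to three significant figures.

Re = VD/ν = 0.6630·0.0565/1.18×10^-4 = 317
Re < 2300 → laminar → f = 64/Re = 0.2016

Re ≈ 317; laminar; f = 64/Re ≈ 0.202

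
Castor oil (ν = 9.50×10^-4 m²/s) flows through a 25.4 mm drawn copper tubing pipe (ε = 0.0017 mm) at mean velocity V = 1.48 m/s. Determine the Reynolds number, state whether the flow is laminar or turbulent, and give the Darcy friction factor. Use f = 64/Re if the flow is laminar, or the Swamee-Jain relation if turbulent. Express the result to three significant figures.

Re = VD/ν = 1.480·0.0254/9.50×10^-4 = 39.6
Re < 2300 → laminar → f = 64/Re = 1.617

Re ≈ 39.6; laminar; f = 64/Re ≈ 1.62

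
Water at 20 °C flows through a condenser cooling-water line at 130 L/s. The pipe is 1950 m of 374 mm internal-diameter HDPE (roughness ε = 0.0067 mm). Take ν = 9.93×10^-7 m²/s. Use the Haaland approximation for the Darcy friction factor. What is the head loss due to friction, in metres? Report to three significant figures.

V = 4Q/(πD²) = 4·0.130/(π·0.374²) = 1.183 m/s
Re = VD/ν = 1.183·0.374/9.93×10^-7 = 4.46×10^5 → turbulent
ε/D = 0.0067/374 = 1.79×10^-5
Haaland: f = 0.01353
h_f = f(L/D)V²/(2g) = 0.01353·(1950/0.374)·1.183²/(2·9.81) = 5.035 m

h_f ≈ 5.03 m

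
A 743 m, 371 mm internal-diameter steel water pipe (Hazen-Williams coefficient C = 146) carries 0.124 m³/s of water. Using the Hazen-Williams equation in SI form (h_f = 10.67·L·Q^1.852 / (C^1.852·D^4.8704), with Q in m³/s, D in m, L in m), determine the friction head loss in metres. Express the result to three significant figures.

h_f = 10.67·743·0.124^1.852 / (146^1.852·0.371^4.8704) = 2.038 m

h_f ≈ 2.04 m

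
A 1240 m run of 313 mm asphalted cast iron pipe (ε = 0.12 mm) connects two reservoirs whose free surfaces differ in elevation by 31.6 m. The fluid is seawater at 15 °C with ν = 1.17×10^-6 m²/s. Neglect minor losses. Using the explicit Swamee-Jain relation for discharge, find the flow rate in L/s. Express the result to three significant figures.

Q ≈ 237 L/s

Swamee-Jain (Type II): Q = -0.965·√(gD⁵h_f/L)·ln[ε/(3.7D) + √(3.17ν²L/(gD³h_f))]
√(gD⁵h_f/L) = √(9.81·0.313⁵·31.6/1240) = 0.02740
ε/(3.7D) = 1.04×10^-4; √(3.17ν²L/(gD³h_f)) = 2.38×10^-5
Q = -0.965·0.02740·ln(1.274×10^-4) = 0.2372 m³/s
Check: V = 3.08 m/s, Re = 8.25×10^5, f = 0.01658, h_f = 31.8 m ≈ 31.6 m ✓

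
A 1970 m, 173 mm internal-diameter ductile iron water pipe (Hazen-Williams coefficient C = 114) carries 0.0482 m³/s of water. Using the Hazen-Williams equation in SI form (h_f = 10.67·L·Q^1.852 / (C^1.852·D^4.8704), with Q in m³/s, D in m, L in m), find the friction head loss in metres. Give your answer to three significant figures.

h_f ≈ 61.0 m

h_f = 10.67·1970·0.0482^1.852 / (114^1.852·0.173^4.8704) = 60.99 m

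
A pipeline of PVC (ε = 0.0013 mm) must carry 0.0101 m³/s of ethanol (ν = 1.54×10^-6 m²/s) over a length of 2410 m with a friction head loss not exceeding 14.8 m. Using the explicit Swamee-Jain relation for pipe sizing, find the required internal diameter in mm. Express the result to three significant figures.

Swamee-Jain (Type III): D = 0.66·[ε^1.25·(LQ²/(gh_f))^4.75 + ν·Q^9.4·(L/(gh_f))^5.2]^0.04
LQ²/(gh_f) = 0.001693; L/(gh_f) = 16.60
Term 1 = ε^1.25·(…)^4.75 = 3.01×10^-21; Term 2 = ν·Q^9.4·(…)^5.2 = 5.92×10^-19
D = 0.66·(3.01×10^-21 + 5.92×10^-19)^0.04 = 0.1232 m = 123 mm
Check: V = 0.848 m/s, Re = 6.78×10^4, f = 0.01946, h_f = 13.9 m ≈ 14.8 m ✓

D ≈ 123 mm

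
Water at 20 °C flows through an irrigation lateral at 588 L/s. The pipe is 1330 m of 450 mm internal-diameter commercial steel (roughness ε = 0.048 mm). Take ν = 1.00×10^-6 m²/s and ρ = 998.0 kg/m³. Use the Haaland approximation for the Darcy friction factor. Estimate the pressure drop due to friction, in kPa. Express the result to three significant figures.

Δp ≈ 262 kPa

V = 4Q/(πD²) = 4·0.588/(π·0.450²) = 3.697 m/s
Re = VD/ν = 3.697·0.450/1.00×10^-6 = 1.66×10^6 → turbulent
ε/D = 0.048/450 = 1.07×10^-4
Haaland: f = 0.01298
h_f = f(L/D)V²/(2g) = 0.01298·(1330/0.450)·3.697²/(2·9.81) = 26.72 m
Δp = ρg·h_f = 998.0·9.81·26.72 = 261.6 kPa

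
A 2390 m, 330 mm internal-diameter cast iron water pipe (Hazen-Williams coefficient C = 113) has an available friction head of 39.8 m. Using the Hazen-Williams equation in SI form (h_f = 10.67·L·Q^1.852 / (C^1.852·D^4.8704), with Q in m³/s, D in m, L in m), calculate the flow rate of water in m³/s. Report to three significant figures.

Q ≈ 0.187 m³/s

Rearranging: Q = [h_f·C^1.852·D^4.8704 / (10.67·L)]^(1/1.852)
Q = [39.8·113^1.852·0.330^4.8704 / (10.67·2390)]^0.540 = 0.1868 m³/s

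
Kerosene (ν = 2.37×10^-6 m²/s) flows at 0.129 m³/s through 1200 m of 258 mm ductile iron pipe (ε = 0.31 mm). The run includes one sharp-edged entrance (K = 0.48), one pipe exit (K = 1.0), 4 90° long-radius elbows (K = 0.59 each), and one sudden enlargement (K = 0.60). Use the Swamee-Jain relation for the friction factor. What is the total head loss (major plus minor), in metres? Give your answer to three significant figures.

V = 4Q/(πD²) = 2.468 m/s; V²/2g = 0.3103 m
Re = 2.69×10^5, ε/D = 0.00120 → f = 0.02164 (Swamee-Jain)
Major: h_f = f(L/D)·V²/2g = 0.02164·4651·0.3103 = 31.24 m
Minor: ΣK = 4.44; h_m = ΣK·V²/2g = 1.378 m
Total H_L = 31.24 + 1.378 = 32.62 m

H_L ≈ 32.6 m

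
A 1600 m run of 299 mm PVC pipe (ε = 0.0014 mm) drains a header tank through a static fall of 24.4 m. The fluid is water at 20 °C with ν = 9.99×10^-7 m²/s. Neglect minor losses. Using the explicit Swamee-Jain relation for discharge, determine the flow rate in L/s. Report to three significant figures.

Q ≈ 190 L/s

Swamee-Jain (Type II): Q = -0.965·√(gD⁵h_f/L)·ln[ε/(3.7D) + √(3.17ν²L/(gD³h_f))]
√(gD⁵h_f/L) = √(9.81·0.299⁵·24.4/1600) = 0.01891
ε/(3.7D) = 1.27×10^-6; √(3.17ν²L/(gD³h_f)) = 2.81×10^-5
Q = -0.965·0.01891·ln(2.939×10^-5) = 0.1904 m³/s
Check: V = 2.71 m/s, Re = 8.12×10^5, f = 0.01213, h_f = 24.3 m ≈ 24.4 m ✓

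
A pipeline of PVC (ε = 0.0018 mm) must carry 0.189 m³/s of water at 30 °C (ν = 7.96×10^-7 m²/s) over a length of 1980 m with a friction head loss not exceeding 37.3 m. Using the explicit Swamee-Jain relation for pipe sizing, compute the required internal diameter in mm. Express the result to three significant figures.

D ≈ 286 mm

Swamee-Jain (Type III): D = 0.66·[ε^1.25·(LQ²/(gh_f))^4.75 + ν·Q^9.4·(L/(gh_f))^5.2]^0.04
LQ²/(gh_f) = 0.1933; L/(gh_f) = 5.411
Term 1 = ε^1.25·(…)^4.75 = 2.68×10^-11; Term 2 = ν·Q^9.4·(…)^5.2 = 8.18×10^-10
D = 0.66·(2.68×10^-11 + 8.18×10^-10)^0.04 = 0.2862 m = 286 mm
Check: V = 2.94 m/s, Re = 1.06×10^6, f = 0.01166, h_f = 35.5 m ≈ 37.3 m ✓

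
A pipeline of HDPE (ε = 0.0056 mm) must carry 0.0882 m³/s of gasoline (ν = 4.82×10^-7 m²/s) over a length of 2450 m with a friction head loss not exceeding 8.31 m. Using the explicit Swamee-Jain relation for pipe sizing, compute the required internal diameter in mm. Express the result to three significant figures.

Swamee-Jain (Type III): D = 0.66·[ε^1.25·(LQ²/(gh_f))^4.75 + ν·Q^9.4·(L/(gh_f))^5.2]^0.04
LQ²/(gh_f) = 0.2338; L/(gh_f) = 30.05
Term 1 = ε^1.25·(…)^4.75 = 2.74×10^-10; Term 2 = ν·Q^9.4·(…)^5.2 = 2.85×10^-9
D = 0.66·(2.74×10^-10 + 2.85×10^-9)^0.04 = 0.3015 m = 302 mm
Check: V = 1.24 m/s, Re = 7.73×10^5, f = 0.01251, h_f = 7.90 m ≈ 8.31 m ✓

D ≈ 302 mm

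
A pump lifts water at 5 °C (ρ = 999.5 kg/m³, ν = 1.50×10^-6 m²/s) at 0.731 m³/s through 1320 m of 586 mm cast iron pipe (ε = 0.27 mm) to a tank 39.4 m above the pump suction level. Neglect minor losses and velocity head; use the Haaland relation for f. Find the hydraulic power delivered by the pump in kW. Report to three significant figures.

V = 4Q/(πD²) = 2.710 m/s; Re = 1.06×10^6; ε/D = 4.61×10^-4; f = 0.01687
h_f = f(L/D)V²/2g = 14.23 m
Total head H = z + h_f = 39.4 + 14.23 = 53.63 m
P_hyd = ρgQH = 999.5·9.81·0.731·53.63 = 384.4 kW

P_hyd ≈ 384 kW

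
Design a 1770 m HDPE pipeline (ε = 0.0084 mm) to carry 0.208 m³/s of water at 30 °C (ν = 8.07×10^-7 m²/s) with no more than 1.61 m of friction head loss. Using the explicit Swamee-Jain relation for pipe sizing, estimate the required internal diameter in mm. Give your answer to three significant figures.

Swamee-Jain (Type III): D = 0.66·[ε^1.25·(LQ²/(gh_f))^4.75 + ν·Q^9.4·(L/(gh_f))^5.2]^0.04
LQ²/(gh_f) = 4.848; L/(gh_f) = 112.1
Term 1 = ε^1.25·(…)^4.75 = 8.17×10^-4; Term 2 = ν·Q^9.4·(…)^5.2 = 0.0143
D = 0.66·(8.17×10^-4 + 0.0143)^0.04 = 0.5580 m = 558 mm
Check: V = 0.850 m/s, Re = 5.88×10^5, f = 0.01298, h_f = 1.52 m ≈ 1.61 m ✓

D ≈ 558 mm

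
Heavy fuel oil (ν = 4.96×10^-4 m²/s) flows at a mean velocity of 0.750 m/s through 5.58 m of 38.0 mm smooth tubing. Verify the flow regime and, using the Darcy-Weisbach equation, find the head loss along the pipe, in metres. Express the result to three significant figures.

Re = VD/ν = 0.750·0.03800/4.96×10^-4 = 57.5 → laminar (Re < 2300)
f = 64/Re = 1.114
h_f = f(L/D)V²/(2g) = 1.114·(5.58/0.03800)·0.750²/(2·9.81) = 4.689 m

h_f ≈ 4.69 m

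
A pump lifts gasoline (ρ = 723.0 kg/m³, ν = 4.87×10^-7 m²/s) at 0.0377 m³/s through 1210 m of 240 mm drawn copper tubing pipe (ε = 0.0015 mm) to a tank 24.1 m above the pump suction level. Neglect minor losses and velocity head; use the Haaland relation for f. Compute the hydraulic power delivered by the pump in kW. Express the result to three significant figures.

P_hyd ≈ 7.09 kW

V = 4Q/(πD²) = 0.8334 m/s; Re = 4.11×10^5; ε/D = 6.25×10^-6; f = 0.01360
h_f = f(L/D)V²/2g = 2.426 m
Total head H = z + h_f = 24.1 + 2.426 = 26.53 m
P_hyd = ρgQH = 723.0·9.81·0.0377·26.53 = 7.093 kW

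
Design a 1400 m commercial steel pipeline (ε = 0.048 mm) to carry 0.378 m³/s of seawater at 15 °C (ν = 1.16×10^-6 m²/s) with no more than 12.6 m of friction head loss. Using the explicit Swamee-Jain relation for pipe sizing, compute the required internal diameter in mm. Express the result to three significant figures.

D ≈ 452 mm

Swamee-Jain (Type III): D = 0.66·[ε^1.25·(LQ²/(gh_f))^4.75 + ν·Q^9.4·(L/(gh_f))^5.2]^0.04
LQ²/(gh_f) = 1.618; L/(gh_f) = 11.33
Term 1 = ε^1.25·(…)^4.75 = 3.93×10^-5; Term 2 = ν·Q^9.4·(…)^5.2 = 3.75×10^-5
D = 0.66·(3.93×10^-5 + 3.75×10^-5)^0.04 = 0.4518 m = 452 mm
Check: V = 2.36 m/s, Re = 9.18×10^5, f = 0.01369, h_f = 12.0 m ≈ 12.6 m ✓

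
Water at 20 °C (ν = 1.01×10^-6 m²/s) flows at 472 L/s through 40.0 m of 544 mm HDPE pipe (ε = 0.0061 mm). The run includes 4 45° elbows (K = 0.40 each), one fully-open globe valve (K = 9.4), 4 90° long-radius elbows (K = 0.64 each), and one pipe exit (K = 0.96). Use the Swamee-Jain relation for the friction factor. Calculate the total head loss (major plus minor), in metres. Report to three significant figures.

H_L ≈ 3.23 m

V = 4Q/(πD²) = 2.031 m/s; V²/2g = 0.2102 m
Re = 1.09×10^6, ε/D = 1.12×10^-5 → f = 0.01172 (Swamee-Jain)
Major: h_f = f(L/D)·V²/2g = 0.01172·73.53·0.2102 = 0.1812 m
Minor: ΣK = 14.5; h_m = ΣK·V²/2g = 3.052 m
Total H_L = 0.1812 + 3.052 = 3.233 m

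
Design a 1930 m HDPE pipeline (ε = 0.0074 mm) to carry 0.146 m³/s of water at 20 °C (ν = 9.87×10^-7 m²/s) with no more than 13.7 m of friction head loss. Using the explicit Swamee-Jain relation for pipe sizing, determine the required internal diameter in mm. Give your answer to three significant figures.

Swamee-Jain (Type III): D = 0.66·[ε^1.25·(LQ²/(gh_f))^4.75 + ν·Q^9.4·(L/(gh_f))^5.2]^0.04
LQ²/(gh_f) = 0.3061; L/(gh_f) = 14.36
Term 1 = ε^1.25·(…)^4.75 = 1.39×10^-9; Term 2 = ν·Q^9.4·(…)^5.2 = 1.43×10^-8
D = 0.66·(1.39×10^-9 + 1.43×10^-8)^0.04 = 0.3217 m = 322 mm
Check: V = 1.80 m/s, Re = 5.86×10^5, f = 0.01312, h_f = 13.0 m ≈ 13.7 m ✓

D ≈ 322 mm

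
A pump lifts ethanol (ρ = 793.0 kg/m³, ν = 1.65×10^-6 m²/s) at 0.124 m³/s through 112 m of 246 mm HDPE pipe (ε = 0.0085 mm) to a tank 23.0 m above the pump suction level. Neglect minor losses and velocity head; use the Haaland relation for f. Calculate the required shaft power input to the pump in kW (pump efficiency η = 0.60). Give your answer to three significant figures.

P_shaft ≈ 40.5 kW

V = 4Q/(πD²) = 2.609 m/s; Re = 3.89×10^5; ε/D = 3.46×10^-5; f = 0.01402
h_f = f(L/D)V²/2g = 2.215 m
Total head H = z + h_f = 23.0 + 2.215 = 25.21 m
P_hyd = ρgQH = 793.0·9.81·0.124·25.21 = 24.32 kW
P_shaft = P_hyd/η = 24.32/0.60 = 40.54 kW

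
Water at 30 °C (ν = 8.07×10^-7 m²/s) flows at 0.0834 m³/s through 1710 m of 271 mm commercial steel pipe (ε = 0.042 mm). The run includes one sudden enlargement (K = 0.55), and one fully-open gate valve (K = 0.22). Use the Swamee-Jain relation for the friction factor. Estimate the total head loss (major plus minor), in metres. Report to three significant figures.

V = 4Q/(πD²) = 1.446 m/s; V²/2g = 0.1066 m
Re = 4.86×10^5, ε/D = 1.55×10^-4 → f = 0.01511 (Swamee-Jain)
Major: h_f = f(L/D)·V²/2g = 0.01511·6310·0.1066 = 10.16 m
Minor: ΣK = 0.770; h_m = ΣK·V²/2g = 0.08205 m
Total H_L = 10.16 + 0.08205 = 10.24 m

H_L ≈ 10.2 m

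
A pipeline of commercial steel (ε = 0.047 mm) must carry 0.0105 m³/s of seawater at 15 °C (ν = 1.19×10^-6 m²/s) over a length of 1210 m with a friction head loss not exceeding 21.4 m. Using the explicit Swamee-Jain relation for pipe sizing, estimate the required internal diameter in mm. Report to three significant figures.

D ≈ 102 mm

Swamee-Jain (Type III): D = 0.66·[ε^1.25·(LQ²/(gh_f))^4.75 + ν·Q^9.4·(L/(gh_f))^5.2]^0.04
LQ²/(gh_f) = 6.354×10^-4; L/(gh_f) = 5.764
Term 1 = ε^1.25·(…)^4.75 = 2.54×10^-21; Term 2 = ν·Q^9.4·(…)^5.2 = 2.69×10^-21
D = 0.66·(2.54×10^-21 + 2.69×10^-21)^0.04 = 0.1019 m = 102 mm
Check: V = 1.29 m/s, Re = 1.10×10^5, f = 0.01999, h_f = 20.0 m ≈ 21.4 m ✓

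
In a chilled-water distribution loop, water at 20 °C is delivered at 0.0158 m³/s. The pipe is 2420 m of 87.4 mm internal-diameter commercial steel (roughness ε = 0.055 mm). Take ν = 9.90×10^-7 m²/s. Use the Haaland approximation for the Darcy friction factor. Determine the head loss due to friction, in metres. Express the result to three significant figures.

V = 4Q/(πD²) = 4·0.0158/(π·0.0874²) = 2.634 m/s
Re = VD/ν = 2.634·0.0874/9.90×10^-7 = 2.32×10^5 → turbulent
ε/D = 0.055/87.4 = 6.29×10^-4
Haaland: f = 0.01908
h_f = f(L/D)V²/(2g) = 0.01908·(2420/0.0874)·2.634²/(2·9.81) = 186.8 m

h_f ≈ 187 m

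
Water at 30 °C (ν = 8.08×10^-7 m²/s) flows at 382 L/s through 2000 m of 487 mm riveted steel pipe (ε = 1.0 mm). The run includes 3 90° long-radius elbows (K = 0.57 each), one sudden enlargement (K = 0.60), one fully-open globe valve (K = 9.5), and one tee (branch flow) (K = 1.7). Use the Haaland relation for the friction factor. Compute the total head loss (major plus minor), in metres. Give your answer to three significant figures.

V = 4Q/(πD²) = 2.051 m/s; V²/2g = 0.2144 m
Re = 1.24×10^6, ε/D = 0.00205 → f = 0.02376 (Haaland)
Major: h_f = f(L/D)·V²/2g = 0.02376·4107·0.2144 = 20.92 m
Minor: ΣK = 13.5; h_m = ΣK·V²/2g = 2.896 m
Total H_L = 20.92 + 2.896 = 23.81 m

H_L ≈ 23.8 m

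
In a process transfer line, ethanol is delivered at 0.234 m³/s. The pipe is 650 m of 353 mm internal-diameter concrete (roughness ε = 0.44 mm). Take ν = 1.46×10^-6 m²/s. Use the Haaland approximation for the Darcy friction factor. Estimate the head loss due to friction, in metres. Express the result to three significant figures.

h_f ≈ 11.4 m

V = 4Q/(πD²) = 4·0.234/(π·0.353²) = 2.391 m/s
Re = VD/ν = 2.391·0.353/1.46×10^-6 = 5.78×10^5 → turbulent
ε/D = 0.44/353 = 0.00125
Haaland: f = 0.02116
h_f = f(L/D)V²/(2g) = 0.02116·(650/0.353)·2.391²/(2·9.81) = 11.35 m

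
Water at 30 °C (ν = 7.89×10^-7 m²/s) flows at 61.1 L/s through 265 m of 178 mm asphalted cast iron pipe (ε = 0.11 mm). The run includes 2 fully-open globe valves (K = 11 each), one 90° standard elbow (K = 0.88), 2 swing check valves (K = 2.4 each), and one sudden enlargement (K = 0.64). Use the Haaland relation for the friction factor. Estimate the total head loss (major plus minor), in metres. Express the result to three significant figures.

V = 4Q/(πD²) = 2.455 m/s; V²/2g = 0.3073 m
Re = 5.54×10^5, ε/D = 6.18×10^-4 → f = 0.01822 (Haaland)
Major: h_f = f(L/D)·V²/2g = 0.01822·1489·0.3073 = 8.335 m
Minor: ΣK = 28.3; h_m = ΣK·V²/2g = 8.702 m
Total H_L = 8.335 + 8.702 = 17.04 m

H_L ≈ 17.0 m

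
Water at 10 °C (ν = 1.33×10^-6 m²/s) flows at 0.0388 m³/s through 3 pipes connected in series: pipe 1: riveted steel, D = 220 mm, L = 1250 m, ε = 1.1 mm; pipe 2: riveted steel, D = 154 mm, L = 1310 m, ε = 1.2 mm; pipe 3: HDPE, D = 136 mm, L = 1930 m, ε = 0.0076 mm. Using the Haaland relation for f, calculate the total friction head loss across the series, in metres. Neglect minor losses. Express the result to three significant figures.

H ≈ 153 m

Pipe 1: V = 1.021 m/s, Re = 1.69×10^5, ε/D = 0.00500, f = 0.03094, h_1 = f(L/D)V²/2g = 9.334 m
Pipe 2: V = 2.083 m/s, Re = 2.41×10^5, ε/D = 0.00779, f = 0.03524, h_2 = f(L/D)V²/2g = 66.29 m
Pipe 3: V = 2.671 m/s, Re = 2.73×10^5, ε/D = 5.59×10^-5, f = 0.01506, h_3 = f(L/D)V²/2g = 77.71 m
Series → Q common, losses add: H = Σh = 153.3 m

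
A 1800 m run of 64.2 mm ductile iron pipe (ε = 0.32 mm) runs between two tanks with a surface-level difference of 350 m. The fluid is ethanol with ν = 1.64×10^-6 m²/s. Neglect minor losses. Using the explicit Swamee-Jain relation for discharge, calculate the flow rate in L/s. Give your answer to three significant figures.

Q ≈ 9.07 L/s

Swamee-Jain (Type II): Q = -0.965·√(gD⁵h_f/L)·ln[ε/(3.7D) + √(3.17ν²L/(gD³h_f))]
√(gD⁵h_f/L) = √(9.81·0.0642⁵·350/1800) = 0.001442
ε/(3.7D) = 0.00135; √(3.17ν²L/(gD³h_f)) = 1.30×10^-4
Q = -0.965·0.001442·ln(0.001477) = 0.009072 m³/s
Check: V = 2.80 m/s, Re = 1.10×10^5, f = 0.03144, h_f = 353 m ≈ 350 m ✓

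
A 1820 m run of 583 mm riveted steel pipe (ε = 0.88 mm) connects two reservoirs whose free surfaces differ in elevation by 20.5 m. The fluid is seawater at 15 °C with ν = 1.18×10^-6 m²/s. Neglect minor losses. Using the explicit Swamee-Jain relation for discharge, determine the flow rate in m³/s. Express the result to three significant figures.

Swamee-Jain (Type II): Q = -0.965·√(gD⁵h_f/L)·ln[ε/(3.7D) + √(3.17ν²L/(gD³h_f))]
√(gD⁵h_f/L) = √(9.81·0.583⁵·20.5/1820) = 0.08627
ε/(3.7D) = 4.08×10^-4; √(3.17ν²L/(gD³h_f)) = 1.42×10^-5
Q = -0.965·0.08627·ln(4.222×10^-4) = 0.6468 m³/s
Check: V = 2.42 m/s, Re = 1.20×10^6, f = 0.02202, h_f = 20.6 m ≈ 20.5 m ✓

Q ≈ 0.647 m³/s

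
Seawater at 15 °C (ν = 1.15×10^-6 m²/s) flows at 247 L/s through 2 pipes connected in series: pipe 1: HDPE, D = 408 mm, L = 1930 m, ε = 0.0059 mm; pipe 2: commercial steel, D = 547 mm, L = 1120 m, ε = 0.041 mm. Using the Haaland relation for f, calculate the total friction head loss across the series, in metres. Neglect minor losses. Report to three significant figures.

Pipe 1: V = 1.889 m/s, Re = 6.70×10^5, ε/D = 1.45×10^-5, f = 0.01261, h_1 = f(L/D)V²/2g = 10.85 m
Pipe 2: V = 1.051 m/s, Re = 5.00×10^5, ε/D = 7.50×10^-5, f = 0.01397, h_2 = f(L/D)V²/2g = 1.611 m
Series → Q common, losses add: H = Σh = 12.46 m

H ≈ 12.5 m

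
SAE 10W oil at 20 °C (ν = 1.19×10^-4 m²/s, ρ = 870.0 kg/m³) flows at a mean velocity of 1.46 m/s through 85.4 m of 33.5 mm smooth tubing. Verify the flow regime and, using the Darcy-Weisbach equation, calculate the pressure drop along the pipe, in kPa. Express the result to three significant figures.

Δp ≈ 368 kPa

Re = VD/ν = 1.46·0.03350/1.19×10^-4 = 411 → laminar (Re < 2300)
f = 64/Re = 0.1557
h_f = f(L/D)V²/(2g) = 0.1557·(85.4/0.03350)·1.46²/(2·9.81) = 43.13 m
Δp = ρg·h_f = 870.0·9.81·43.13 = 368.1 kPa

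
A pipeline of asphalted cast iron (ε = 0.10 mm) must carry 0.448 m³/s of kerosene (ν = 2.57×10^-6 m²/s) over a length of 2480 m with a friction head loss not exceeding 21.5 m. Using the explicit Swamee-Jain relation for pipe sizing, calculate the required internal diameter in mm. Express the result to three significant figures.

Swamee-Jain (Type III): D = 0.66·[ε^1.25·(LQ²/(gh_f))^4.75 + ν·Q^9.4·(L/(gh_f))^5.2]^0.04
LQ²/(gh_f) = 2.360; L/(gh_f) = 11.76
Term 1 = ε^1.25·(…)^4.75 = 5.91×10^-4; Term 2 = ν·Q^9.4·(…)^5.2 = 4.99×10^-4
D = 0.66·(5.91×10^-4 + 4.99×10^-4)^0.04 = 0.5024 m = 502 mm
Check: V = 2.26 m/s, Re = 4.42×10^5, f = 0.01567, h_f = 20.1 m ≈ 21.5 m ✓

D ≈ 502 mm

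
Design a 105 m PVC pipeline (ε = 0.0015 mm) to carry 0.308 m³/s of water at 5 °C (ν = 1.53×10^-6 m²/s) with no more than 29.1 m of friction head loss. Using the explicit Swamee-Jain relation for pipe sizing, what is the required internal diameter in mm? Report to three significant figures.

D ≈ 202 mm

Swamee-Jain (Type III): D = 0.66·[ε^1.25·(LQ²/(gh_f))^4.75 + ν·Q^9.4·(L/(gh_f))^5.2]^0.04
LQ²/(gh_f) = 0.03489; L/(gh_f) = 0.3678
Term 1 = ε^1.25·(…)^4.75 = 6.28×10^-15; Term 2 = ν·Q^9.4·(…)^5.2 = 1.31×10^-13
D = 0.66·(6.28×10^-15 + 1.31×10^-13)^0.04 = 0.2019 m = 202 mm
Check: V = 9.62 m/s, Re = 1.27×10^6, f = 0.01137, h_f = 27.9 m ≈ 29.1 m ✓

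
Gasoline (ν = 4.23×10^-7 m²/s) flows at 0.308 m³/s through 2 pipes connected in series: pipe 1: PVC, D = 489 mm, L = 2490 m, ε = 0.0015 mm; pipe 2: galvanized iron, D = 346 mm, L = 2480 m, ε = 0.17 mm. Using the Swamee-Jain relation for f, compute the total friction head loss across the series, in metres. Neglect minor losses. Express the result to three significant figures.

H ≈ 73.6 m

Pipe 1: V = 1.640 m/s, Re = 1.90×10^6, ε/D = 3.07×10^-6, f = 0.01057, h_1 = f(L/D)V²/2g = 7.376 m
Pipe 2: V = 3.276 m/s, Re = 2.68×10^6, ε/D = 4.91×10^-4, f = 0.01689, h_2 = f(L/D)V²/2g = 66.22 m
Series → Q common, losses add: H = Σh = 73.59 m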